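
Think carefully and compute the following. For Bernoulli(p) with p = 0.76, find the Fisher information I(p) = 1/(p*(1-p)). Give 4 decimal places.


For Bernoulli(p), Fisher information is I(p) = 1/(p*(1-p)).
p = 0.76, 1-p = 0.24.
p*(1-p) = 0.1824.
I(p) = 1/0.1824 = 5.4825

5.4825


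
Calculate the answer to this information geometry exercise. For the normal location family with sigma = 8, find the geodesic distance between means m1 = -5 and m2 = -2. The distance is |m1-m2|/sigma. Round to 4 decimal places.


On the fixed-variance normal subfamily, geodesic distance = |m1-m2|/sigma.
|-5 - -2| = 3.
sigma = 8.
d = 3/8 = 0.3750

0.3750


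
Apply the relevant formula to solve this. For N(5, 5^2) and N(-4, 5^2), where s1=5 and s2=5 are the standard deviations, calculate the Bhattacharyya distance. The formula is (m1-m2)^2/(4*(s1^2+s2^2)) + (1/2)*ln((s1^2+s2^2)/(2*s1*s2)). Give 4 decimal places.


Bhattacharyya distance between two Gaussians:
DB = (m1-m2)^2/(4*(s1^2+s2^2)) + (1/2)*ln((s1^2+s2^2)/(2*s1*s2)).
(m1-m2)^2 = (9)^2 = 81.
s1^2+s2^2 = 25 + 25 = 50.
term1 = 81/200 = 0.405.
term2 = 0.5*ln(50/50.0) = 0.0.
DB = 0.405 + 0.0 = 0.4050

0.4050


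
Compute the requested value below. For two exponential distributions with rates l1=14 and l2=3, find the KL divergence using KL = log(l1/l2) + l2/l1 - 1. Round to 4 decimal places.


KL divergence for exponential family:
KL = log(l1/l2) + l2/l1 - 1.
log(14/3) = 1.540445.
3/14 = 0.214286.
KL = 1.540445 + 0.214286 - 1 = 0.7547

0.7547


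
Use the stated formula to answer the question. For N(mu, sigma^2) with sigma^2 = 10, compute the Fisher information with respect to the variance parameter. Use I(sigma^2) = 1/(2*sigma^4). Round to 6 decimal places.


Fisher information for variance: I(sigma^2) = 1/(2*sigma^4).
sigma^2 = 10, so sigma^4 = 100.
I = 1/(2*100) = 1/200 = 0.005000

0.005000


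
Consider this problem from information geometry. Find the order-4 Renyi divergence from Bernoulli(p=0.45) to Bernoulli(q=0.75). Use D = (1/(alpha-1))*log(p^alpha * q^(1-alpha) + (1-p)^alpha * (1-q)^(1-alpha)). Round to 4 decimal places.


Renyi divergence of order alpha between Bernoulli distributions:
D = (1/(alpha-1))*log(p^alpha * q^(1-alpha) + (1-p)^alpha * (1-q)^(1-alpha)).
alpha = 4, p = 0.45, q = 0.75.
p^alpha * q^(1-alpha) = 0.45^4 * 0.75^-3 = 0.0972.
(1-p)^alpha * (1-q)^(1-alpha) = 0.55^4 * 0.25^-3 = 5.8564.
sum = 0.0972 + 5.8564 = 5.9536.
D = (1/3)*log(5.9536) = 0.5947

0.5947


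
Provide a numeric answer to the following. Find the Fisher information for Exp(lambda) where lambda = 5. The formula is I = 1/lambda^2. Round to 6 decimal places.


Fisher information for exponential: I(lambda) = 1/lambda^2.
lambda = 5, lambda^2 = 25.
I = 1/25 = 0.040000

0.040000


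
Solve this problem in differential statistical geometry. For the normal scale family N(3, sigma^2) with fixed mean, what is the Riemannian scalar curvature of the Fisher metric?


This family has a single free parameter, so its statistical manifold
is 1-dimensional. The Riemann curvature tensor of any 1-dimensional
Riemannian manifold vanishes identically, so R = 0.

0


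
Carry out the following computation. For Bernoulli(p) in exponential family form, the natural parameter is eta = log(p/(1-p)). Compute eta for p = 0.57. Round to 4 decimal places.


Natural parameter for Bernoulli: eta = log(p/(1-p)).
p = 0.57, 1-p = 0.43.
p/(1-p) = 1.325581.
eta = log(1.325581) = 0.2819

0.2819


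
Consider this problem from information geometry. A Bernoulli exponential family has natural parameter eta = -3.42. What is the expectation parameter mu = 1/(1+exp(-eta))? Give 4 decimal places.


Dual coordinate (expectation parameter) for Bernoulli:
mu = 1/(1+exp(-eta)).
eta = -3.42.
exp(-eta) = exp(3.42) = 30.569415.
mu = 1/(1+30.569415) = 0.0317

0.0317


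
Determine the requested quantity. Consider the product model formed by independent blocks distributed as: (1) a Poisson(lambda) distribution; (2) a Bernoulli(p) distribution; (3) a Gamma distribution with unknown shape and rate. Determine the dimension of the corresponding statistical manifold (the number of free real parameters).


The dimension of a statistical manifold equals the number of free
(independent) real parameters of the model. For a product of independent
blocks the parameter counts add.
- Poisson (lambda): 1.
- Bernoulli (p): 1.
- Gamma (shape, rate): 2.
Total = 1 + 1 + 2 = 4.
Dimension = 4

4


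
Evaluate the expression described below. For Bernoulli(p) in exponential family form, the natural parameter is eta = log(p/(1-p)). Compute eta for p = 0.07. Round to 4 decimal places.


Natural parameter for Bernoulli: eta = log(p/(1-p)).
p = 0.07, 1-p = 0.93.
p/(1-p) = 0.075269.
eta = log(0.075269) = -2.5867

-2.5867


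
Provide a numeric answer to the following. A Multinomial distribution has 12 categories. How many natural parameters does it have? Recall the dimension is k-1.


Exponential family dimension calculation:
For Multinomial with k=12 categories, dim = k-1 = 11.

11


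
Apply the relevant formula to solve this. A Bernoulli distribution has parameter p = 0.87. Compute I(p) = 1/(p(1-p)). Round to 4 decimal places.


For Bernoulli(p), Fisher information is I(p) = 1/(p*(1-p)).
p = 0.87, 1-p = 0.13.
p*(1-p) = 0.1131.
I(p) = 1/0.1131 = 8.8417

8.8417


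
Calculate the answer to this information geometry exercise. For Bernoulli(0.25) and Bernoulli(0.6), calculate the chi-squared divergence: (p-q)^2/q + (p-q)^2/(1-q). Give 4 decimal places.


Chi-squared divergence between Bernoulli distributions:
chi^2 = (p-q)^2/q + (p-q)^2/(1-q).
p = 0.25, q = 0.6, p-q = -0.35.
(p-q)^2 = 0.1225.
term1 = 0.1225/0.6 = 0.204167.
term2 = 0.1225/0.4 = 0.30625.
chi^2 = 0.204167 + 0.30625 = 0.5104

0.5104


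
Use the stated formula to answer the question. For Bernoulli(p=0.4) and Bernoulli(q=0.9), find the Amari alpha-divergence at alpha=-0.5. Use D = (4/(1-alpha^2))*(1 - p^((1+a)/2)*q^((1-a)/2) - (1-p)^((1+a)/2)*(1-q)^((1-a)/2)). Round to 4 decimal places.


Amari alpha-divergence:
D = (4/(1-alpha^2))*(1 - p^((1+a)/2)*q^((1-a)/2) - (1-p)^((1+a)/2)*(1-q)^((1-a)/2)).
alpha = -0.5, p = 0.4, q = 0.9.
e1 = (1+alpha)/2 = 0.25, e2 = (1-alpha)/2 = 0.75.
t1 = p^e1 * q^e2 = 0.4^0.25 * 0.9^0.75 = 0.734847.
t2 = (1-p)^e1 * (1-q)^e2 = 0.6^0.25 * 0.1^0.75 = 0.156508.
4/(1-alpha^2) = 5.333333.
D = 5.333333*(1 - 0.734847 - 0.156508) = 0.5794

0.5794


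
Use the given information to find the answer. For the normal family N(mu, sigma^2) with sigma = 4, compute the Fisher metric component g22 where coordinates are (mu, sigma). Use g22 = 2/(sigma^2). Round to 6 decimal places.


For the 2-parameter normal family, the Fisher metric has:
  g11 = 1/sigma^2, g22 = 2/sigma^2.
sigma = 4, sigma^2 = 16.
g22 = 0.125000

0.125000


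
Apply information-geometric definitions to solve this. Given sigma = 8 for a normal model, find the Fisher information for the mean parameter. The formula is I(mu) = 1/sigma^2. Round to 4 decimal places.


The Fisher information for the mean of a normal distribution is I(mu) = 1/sigma^2.
sigma = 8, so sigma^2 = 64.
I(mu) = 1/64 = 0.0156

0.0156


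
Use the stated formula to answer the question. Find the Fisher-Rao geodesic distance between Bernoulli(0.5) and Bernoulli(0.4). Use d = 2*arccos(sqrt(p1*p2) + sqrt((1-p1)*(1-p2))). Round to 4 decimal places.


Geodesic distance on Bernoulli manifold:
d(p1,p2) = 2*arccos(sqrt(p1*p2) + sqrt((1-p1)*(1-p2))).
sqrt(p1*p2) = sqrt(0.5*0.4) = 0.447214.
sqrt((1-p1)*(1-p2)) = sqrt(0.5*0.6) = 0.547723.
arg = 0.447214 + 0.547723 = 0.994936.
d = 2*arccos(0.994936) = 0.2014

0.2014


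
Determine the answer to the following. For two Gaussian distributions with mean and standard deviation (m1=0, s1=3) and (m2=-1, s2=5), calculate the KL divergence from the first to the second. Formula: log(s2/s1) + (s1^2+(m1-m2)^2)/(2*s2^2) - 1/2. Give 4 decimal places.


KL divergence between normal distributions:
KL = log(s2/s1) + (s1^2 + (m1-m2)^2)/(2*s2^2) - 1/2.
log(5/3) = 0.510826.
(3^2 + (0--1)^2)/(2*5^2) = (9 + 1)/50 = 0.2.
KL = 0.510826 + 0.2 - 0.5 = 0.2108

0.2108


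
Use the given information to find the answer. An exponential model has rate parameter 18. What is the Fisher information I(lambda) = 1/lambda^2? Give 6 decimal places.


Fisher information for exponential: I(lambda) = 1/lambda^2.
lambda = 18, lambda^2 = 324.
I = 1/324 = 0.003086

0.003086


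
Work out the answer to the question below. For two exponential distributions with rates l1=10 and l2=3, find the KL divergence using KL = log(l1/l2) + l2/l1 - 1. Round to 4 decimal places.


KL divergence for exponential family:
KL = log(l1/l2) + l2/l1 - 1.
log(10/3) = 1.203973.
3/10 = 0.3.
KL = 1.203973 + 0.3 - 1 = 0.5040

0.5040


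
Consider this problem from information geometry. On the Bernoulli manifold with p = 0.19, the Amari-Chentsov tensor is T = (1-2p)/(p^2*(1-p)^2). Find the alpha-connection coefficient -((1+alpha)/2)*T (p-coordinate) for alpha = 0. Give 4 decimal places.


Skewness (Amari-Chentsov) tensor: T = (1-2p)/(p^2*(1-p)^2).
p = 0.19, 1-2p = 0.62, p^2 = 0.0361, (1-p)^2 = 0.6561.
T = 0.62/(0.0361 * 0.6561) = 26.176673.
In the p-coordinate, Gamma^(alpha) = Gamma^(0) - (alpha/2)*T with Gamma^(0) = (1/2)*g'(p) = -T/2,
so Gamma^(alpha) = -((1+alpha)/2)*T.
alpha = 0, -(1+alpha)/2 = -0.5.
Gamma = -0.5 * 26.176673 = -13.0883

-13.0883


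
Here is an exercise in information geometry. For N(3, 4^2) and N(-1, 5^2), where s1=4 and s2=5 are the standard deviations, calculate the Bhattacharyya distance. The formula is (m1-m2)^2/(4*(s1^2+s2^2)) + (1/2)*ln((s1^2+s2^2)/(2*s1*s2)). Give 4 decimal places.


Bhattacharyya distance between two Gaussians:
DB = (m1-m2)^2/(4*(s1^2+s2^2)) + (1/2)*ln((s1^2+s2^2)/(2*s1*s2)).
(m1-m2)^2 = (4)^2 = 16.
s1^2+s2^2 = 16 + 25 = 41.
term1 = 16/164 = 0.097561.
term2 = 0.5*ln(41/40.0) = 0.012346.
DB = 0.097561 + 0.012346 = 0.1099

0.1099


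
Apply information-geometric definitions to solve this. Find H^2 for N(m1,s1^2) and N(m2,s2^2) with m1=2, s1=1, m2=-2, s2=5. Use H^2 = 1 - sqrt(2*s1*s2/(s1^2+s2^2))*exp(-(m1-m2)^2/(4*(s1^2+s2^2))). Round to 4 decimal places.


Squared Hellinger distance for Gaussians:
H^2 = 1 - sqrt(2*s1*s2/(s1^2+s2^2)) * exp(-(m1-m2)^2/(4*(s1^2+s2^2))).
s1^2 = 1, s2^2 = 25, s1^2+s2^2 = 26.
sqrt(2*1*5/(26)) = 0.620174.
(m1-m2)^2 = (4)^2 = 16.
exp(-16/(4*26)) = exp(-0.153846) = 0.857404.
H^2 = 1 - 0.620174*0.857404 = 0.4683

0.4683


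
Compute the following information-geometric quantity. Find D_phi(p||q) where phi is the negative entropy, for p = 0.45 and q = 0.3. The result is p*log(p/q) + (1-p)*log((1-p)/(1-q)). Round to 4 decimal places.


Bregman divergence with negative entropy generator:
D = p*log(p/q) + (1-p)*log((1-p)/(1-q)).
p = 0.45, q = 0.3.
p*log(p/q) = 0.45*log(0.45/0.3) = 0.182459.
(1-p)*log((1-p)/(1-q)) = 0.55*log(0.55/0.7) = -0.132639.
D = 0.182459 + -0.132639 = 0.0498

0.0498


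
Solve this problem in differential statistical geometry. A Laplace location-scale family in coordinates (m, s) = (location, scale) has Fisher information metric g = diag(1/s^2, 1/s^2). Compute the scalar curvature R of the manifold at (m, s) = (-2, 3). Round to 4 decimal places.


The metric has the form g = (A dm^2 + B ds^2)/s^2 with A = 1, B = 1.
Substitute u = sqrt(A/B)*m: g = B*(du^2 + ds^2)/s^2, i.e. B times the
Poincare upper half-plane metric, which has constant Gaussian curvature -1.
Scaling a 2D metric by a constant c divides the Gaussian curvature by c,
so K = -1/B = -1/(1) = -1.0000 everywhere (the point (m, s) = (-2, 3) is irrelevant:
the curvature is constant).
Scalar curvature in dimension 2: R = 2K = -2/(1) = -2.0000.

-2.0000


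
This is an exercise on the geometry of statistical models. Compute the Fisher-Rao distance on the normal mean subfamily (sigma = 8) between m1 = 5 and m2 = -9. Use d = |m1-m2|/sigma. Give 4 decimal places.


On the fixed-variance normal subfamily, geodesic distance = |m1-m2|/sigma.
|5 - -9| = 14.
sigma = 8.
d = 14/8 = 1.7500

1.7500


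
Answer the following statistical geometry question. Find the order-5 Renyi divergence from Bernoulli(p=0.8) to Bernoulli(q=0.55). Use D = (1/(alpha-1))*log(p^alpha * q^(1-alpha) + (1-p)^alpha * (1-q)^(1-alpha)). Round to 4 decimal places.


Renyi divergence of order alpha between Bernoulli distributions:
D = (1/(alpha-1))*log(p^alpha * q^(1-alpha) + (1-p)^alpha * (1-q)^(1-alpha)).
alpha = 5, p = 0.8, q = 0.55.
p^alpha * q^(1-alpha) = 0.8^5 * 0.55^-4 = 3.580958.
(1-p)^alpha * (1-q)^(1-alpha) = 0.2^5 * 0.45^-4 = 0.007804.
sum = 3.580958 + 0.007804 = 3.588761.
D = (1/4)*log(3.588761) = 0.3195

0.3195


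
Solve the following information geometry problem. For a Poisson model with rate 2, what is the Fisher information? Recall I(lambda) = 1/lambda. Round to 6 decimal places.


Fisher information for Poisson: I(lambda) = 1/lambda.
lambda = 2.
I(lambda) = 1/2 = 0.500000

0.500000


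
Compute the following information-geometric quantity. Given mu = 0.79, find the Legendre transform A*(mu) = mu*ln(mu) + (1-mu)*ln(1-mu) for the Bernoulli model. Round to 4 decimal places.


Legendre transform for Bernoulli:
A*(mu) = mu*log(mu) + (1-mu)*log(1-mu).
mu = 0.79, 1-mu = 0.21.
mu*log(mu) = 0.79*log(0.79) = -0.186221.
(1-mu)*log(1-mu) = 0.21*log(0.21) = -0.327736.
A* = -0.186221 + -0.327736 = -0.5140

-0.5140


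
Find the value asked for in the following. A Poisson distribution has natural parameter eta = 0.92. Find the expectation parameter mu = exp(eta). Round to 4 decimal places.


Expectation parameter for Poisson exponential family:
mu = exp(eta).
eta = 0.92.
mu = exp(0.92) = 2.5093

2.5093


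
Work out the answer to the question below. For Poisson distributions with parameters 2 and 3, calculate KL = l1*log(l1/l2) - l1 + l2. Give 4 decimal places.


KL divergence for Poisson:
KL = l1*log(l1/l2) - l1 + l2.
l1 = 2, l2 = 3.
log(2/3) = -0.405465.
l1*log(l1/l2) = 2 * -0.405465 = -0.81093.
KL = -0.81093 - 2 + 3 = 0.1891

0.1891


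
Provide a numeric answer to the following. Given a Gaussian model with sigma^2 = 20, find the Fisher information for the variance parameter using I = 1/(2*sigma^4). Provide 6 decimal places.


Fisher information for variance: I(sigma^2) = 1/(2*sigma^4).
sigma^2 = 20, so sigma^4 = 400.
I = 1/(2*400) = 1/800 = 0.001250

0.001250


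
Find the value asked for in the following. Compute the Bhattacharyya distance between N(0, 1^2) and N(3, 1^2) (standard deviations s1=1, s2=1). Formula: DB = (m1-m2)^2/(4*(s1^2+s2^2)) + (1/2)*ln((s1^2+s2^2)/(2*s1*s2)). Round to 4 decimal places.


Bhattacharyya distance between two Gaussians:
DB = (m1-m2)^2/(4*(s1^2+s2^2)) + (1/2)*ln((s1^2+s2^2)/(2*s1*s2)).
(m1-m2)^2 = (-3)^2 = 9.
s1^2+s2^2 = 1 + 1 = 2.
term1 = 9/8 = 1.125.
term2 = 0.5*ln(2/2.0) = 0.0.
DB = 1.125 + 0.0 = 1.1250

1.1250


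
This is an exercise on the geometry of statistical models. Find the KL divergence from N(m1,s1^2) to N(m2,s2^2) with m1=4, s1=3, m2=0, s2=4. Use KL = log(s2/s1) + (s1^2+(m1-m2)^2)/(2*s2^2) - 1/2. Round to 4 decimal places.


KL divergence between normal distributions:
KL = log(s2/s1) + (s1^2 + (m1-m2)^2)/(2*s2^2) - 1/2.
log(4/3) = 0.287682.
(3^2 + (4-0)^2)/(2*4^2) = (9 + 16)/32 = 0.78125.
KL = 0.287682 + 0.78125 - 0.5 = 0.5689

0.5689


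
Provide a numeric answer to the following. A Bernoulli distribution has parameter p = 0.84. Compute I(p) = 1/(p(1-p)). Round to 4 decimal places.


For Bernoulli(p), Fisher information is I(p) = 1/(p*(1-p)).
p = 0.84, 1-p = 0.16.
p*(1-p) = 0.1344.
I(p) = 1/0.1344 = 7.4405

7.4405


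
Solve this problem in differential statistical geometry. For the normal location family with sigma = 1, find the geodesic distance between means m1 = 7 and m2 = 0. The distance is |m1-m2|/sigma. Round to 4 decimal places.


On the fixed-variance normal subfamily, geodesic distance = |m1-m2|/sigma.
|7 - 0| = 7.
sigma = 1.
d = 7/1 = 7.0000

7.0000


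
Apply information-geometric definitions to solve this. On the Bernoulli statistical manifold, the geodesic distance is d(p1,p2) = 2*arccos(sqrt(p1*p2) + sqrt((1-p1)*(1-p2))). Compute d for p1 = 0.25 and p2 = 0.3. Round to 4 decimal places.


Geodesic distance on Bernoulli manifold:
d(p1,p2) = 2*arccos(sqrt(p1*p2) + sqrt((1-p1)*(1-p2))).
sqrt(p1*p2) = sqrt(0.25*0.3) = 0.273861.
sqrt((1-p1)*(1-p2)) = sqrt(0.75*0.7) = 0.724569.
arg = 0.273861 + 0.724569 = 0.99843.
d = 2*arccos(0.99843) = 0.1121

0.1121


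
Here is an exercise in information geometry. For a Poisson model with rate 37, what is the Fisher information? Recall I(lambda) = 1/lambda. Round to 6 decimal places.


Fisher information for Poisson: I(lambda) = 1/lambda.
lambda = 37.
I(lambda) = 1/37 = 0.027027

0.027027


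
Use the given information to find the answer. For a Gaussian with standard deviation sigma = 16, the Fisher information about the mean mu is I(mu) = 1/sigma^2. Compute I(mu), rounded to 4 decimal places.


The Fisher information for the mean of a normal distribution is I(mu) = 1/sigma^2.
sigma = 16, so sigma^2 = 256.
I(mu) = 1/256 = 0.0039

0.0039


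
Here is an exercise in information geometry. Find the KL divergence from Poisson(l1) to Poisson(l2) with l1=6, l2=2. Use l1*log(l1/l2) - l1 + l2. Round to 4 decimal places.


KL divergence for Poisson:
KL = l1*log(l1/l2) - l1 + l2.
l1 = 6, l2 = 2.
log(6/2) = 1.098612.
l1*log(l1/l2) = 6 * 1.098612 = 6.591674.
KL = 6.591674 - 6 + 2 = 2.5917

2.5917


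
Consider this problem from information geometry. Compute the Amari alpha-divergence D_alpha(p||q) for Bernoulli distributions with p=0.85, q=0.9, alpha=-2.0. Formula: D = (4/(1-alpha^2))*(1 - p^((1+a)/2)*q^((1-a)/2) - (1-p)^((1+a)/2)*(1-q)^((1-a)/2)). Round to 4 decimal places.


Amari alpha-divergence:
D = (4/(1-alpha^2))*(1 - p^((1+a)/2)*q^((1-a)/2) - (1-p)^((1+a)/2)*(1-q)^((1-a)/2)).
alpha = -2.0, p = 0.85, q = 0.9.
e1 = (1+alpha)/2 = -0.5, e2 = (1-alpha)/2 = 1.5.
t1 = p^e1 * q^e2 = 0.85^-0.5 * 0.9^1.5 = 0.926092.
t2 = (1-p)^e1 * (1-q)^e2 = 0.15^-0.5 * 0.1^1.5 = 0.08165.
4/(1-alpha^2) = -1.333333.
D = -1.333333*(1 - 0.926092 - 0.08165) = 0.0103

0.0103


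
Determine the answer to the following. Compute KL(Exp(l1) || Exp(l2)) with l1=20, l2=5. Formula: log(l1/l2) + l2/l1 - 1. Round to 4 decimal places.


KL divergence for exponential family:
KL = log(l1/l2) + l2/l1 - 1.
log(20/5) = 1.386294.
5/20 = 0.25.
KL = 1.386294 + 0.25 - 1 = 0.6363

0.6363


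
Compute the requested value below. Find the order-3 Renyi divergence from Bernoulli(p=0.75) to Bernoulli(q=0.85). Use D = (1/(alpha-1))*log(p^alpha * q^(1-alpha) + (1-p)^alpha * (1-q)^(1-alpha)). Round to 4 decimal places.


Renyi divergence of order alpha between Bernoulli distributions:
D = (1/(alpha-1))*log(p^alpha * q^(1-alpha) + (1-p)^alpha * (1-q)^(1-alpha)).
alpha = 3, p = 0.75, q = 0.85.
p^alpha * q^(1-alpha) = 0.75^3 * 0.85^-2 = 0.58391.
(1-p)^alpha * (1-q)^(1-alpha) = 0.25^3 * 0.15^-2 = 0.694444.
sum = 0.58391 + 0.694444 = 1.278354.
D = (1/2)*log(1.278354) = 0.1228

0.1228


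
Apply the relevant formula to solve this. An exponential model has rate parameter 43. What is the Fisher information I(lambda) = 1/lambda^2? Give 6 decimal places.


Fisher information for exponential: I(lambda) = 1/lambda^2.
lambda = 43, lambda^2 = 1849.
I = 1/1849 = 0.000541

0.000541


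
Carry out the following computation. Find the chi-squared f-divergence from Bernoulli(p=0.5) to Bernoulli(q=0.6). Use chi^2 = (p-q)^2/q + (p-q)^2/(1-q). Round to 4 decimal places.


Chi-squared divergence between Bernoulli distributions:
chi^2 = (p-q)^2/q + (p-q)^2/(1-q).
p = 0.5, q = 0.6, p-q = -0.1.
(p-q)^2 = 0.01.
term1 = 0.01/0.6 = 0.016667.
term2 = 0.01/0.4 = 0.025.
chi^2 = 0.016667 + 0.025 = 0.0417

0.0417


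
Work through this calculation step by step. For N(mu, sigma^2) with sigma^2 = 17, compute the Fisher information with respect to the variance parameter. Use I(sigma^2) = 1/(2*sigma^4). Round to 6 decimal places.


Fisher information for variance: I(sigma^2) = 1/(2*sigma^4).
sigma^2 = 17, so sigma^4 = 289.
I = 1/(2*289) = 1/578 = 0.001730

0.001730


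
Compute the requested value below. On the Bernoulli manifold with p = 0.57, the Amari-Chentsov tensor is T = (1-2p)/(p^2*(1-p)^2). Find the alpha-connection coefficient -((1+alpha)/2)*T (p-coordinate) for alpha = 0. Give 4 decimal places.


Skewness (Amari-Chentsov) tensor: T = (1-2p)/(p^2*(1-p)^2).
p = 0.57, 1-2p = -0.14, p^2 = 0.3249, (1-p)^2 = 0.1849.
T = -0.14/(0.3249 * 0.1849) = -2.330459.
In the p-coordinate, Gamma^(alpha) = Gamma^(0) - (alpha/2)*T with Gamma^(0) = (1/2)*g'(p) = -T/2,
so Gamma^(alpha) = -((1+alpha)/2)*T.
alpha = 0, -(1+alpha)/2 = -0.5.
Gamma = -0.5 * -2.330459 = 1.1652

1.1652


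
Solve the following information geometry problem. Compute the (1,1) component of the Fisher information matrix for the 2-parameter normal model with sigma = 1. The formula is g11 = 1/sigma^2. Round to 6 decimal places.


For the 2-parameter normal family, the Fisher metric has:
  g11 = 1/sigma^2, g22 = 2/sigma^2.
sigma = 1, sigma^2 = 1.
g11 = 1.000000

1.000000


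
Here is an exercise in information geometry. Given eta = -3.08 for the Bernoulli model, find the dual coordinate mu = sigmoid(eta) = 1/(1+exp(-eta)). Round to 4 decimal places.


Dual coordinate (expectation parameter) for Bernoulli:
mu = 1/(1+exp(-eta)).
eta = -3.08.
exp(-eta) = exp(3.08) = 21.758402.
mu = 1/(1+21.758402) = 0.0439

0.0439


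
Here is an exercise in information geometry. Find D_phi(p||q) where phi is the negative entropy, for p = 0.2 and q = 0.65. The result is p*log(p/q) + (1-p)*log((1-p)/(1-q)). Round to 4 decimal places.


Bregman divergence with negative entropy generator:
D = p*log(p/q) + (1-p)*log((1-p)/(1-q)).
p = 0.2, q = 0.65.
p*log(p/q) = 0.2*log(0.2/0.65) = -0.235731.
(1-p)*log((1-p)/(1-q)) = 0.8*log(0.8/0.35) = 0.661343.
D = -0.235731 + 0.661343 = 0.4256

0.4256


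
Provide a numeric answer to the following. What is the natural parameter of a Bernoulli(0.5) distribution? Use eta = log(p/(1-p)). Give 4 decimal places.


Natural parameter for Bernoulli: eta = log(p/(1-p)).
p = 0.5, 1-p = 0.5.
p/(1-p) = 1.0.
eta = log(1.0) = 0.0000

0.0000


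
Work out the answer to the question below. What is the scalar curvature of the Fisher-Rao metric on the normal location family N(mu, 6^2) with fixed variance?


This family has a single free parameter, so its statistical manifold
is 1-dimensional. The Riemann curvature tensor of any 1-dimensional
Riemannian manifold vanishes identically, so R = 0.

0


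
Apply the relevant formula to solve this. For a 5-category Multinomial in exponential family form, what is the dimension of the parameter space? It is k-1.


Exponential family dimension calculation:
For Multinomial with k=5 categories, dim = k-1 = 4.

4


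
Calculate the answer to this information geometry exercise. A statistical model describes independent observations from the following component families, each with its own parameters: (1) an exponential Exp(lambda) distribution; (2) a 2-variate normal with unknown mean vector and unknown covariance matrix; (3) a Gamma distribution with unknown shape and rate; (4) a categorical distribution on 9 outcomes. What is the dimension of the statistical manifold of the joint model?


The dimension of a statistical manifold equals the number of free
(independent) real parameters of the model. For a product of independent
blocks the parameter counts add.
- exponential (lambda): 1.
- 2-variate normal: 2 (mean) + 2*3/2 = 3 (symmetric covariance) = 5.
- Gamma (shape, rate): 2.
- categorical on 9 outcomes (probabilities sum to 1): 9-1 = 8.
Total = 1 + 5 + 2 + 8 = 16.
Dimension = 16

16


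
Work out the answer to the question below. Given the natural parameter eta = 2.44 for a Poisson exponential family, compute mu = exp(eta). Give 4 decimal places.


Expectation parameter for Poisson exponential family:
mu = exp(eta).
eta = 2.44.
mu = exp(2.44) = 11.4730

11.4730


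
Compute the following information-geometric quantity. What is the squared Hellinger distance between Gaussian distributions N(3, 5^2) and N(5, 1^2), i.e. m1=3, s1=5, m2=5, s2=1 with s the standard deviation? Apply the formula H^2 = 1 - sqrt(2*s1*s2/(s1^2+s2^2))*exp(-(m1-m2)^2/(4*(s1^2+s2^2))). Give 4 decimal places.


Squared Hellinger distance for Gaussians:
H^2 = 1 - sqrt(2*s1*s2/(s1^2+s2^2)) * exp(-(m1-m2)^2/(4*(s1^2+s2^2))).
s1^2 = 25, s2^2 = 1, s1^2+s2^2 = 26.
sqrt(2*5*1/(26)) = 0.620174.
(m1-m2)^2 = (-2)^2 = 4.
exp(-4/(4*26)) = exp(-0.038462) = 0.962269.
H^2 = 1 - 0.620174*0.962269 = 0.4032

0.4032


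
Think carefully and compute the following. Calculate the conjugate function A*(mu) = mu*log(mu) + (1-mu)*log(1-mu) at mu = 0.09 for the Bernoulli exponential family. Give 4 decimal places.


Legendre transform for Bernoulli:
A*(mu) = mu*log(mu) + (1-mu)*log(1-mu).
mu = 0.09, 1-mu = 0.91.
mu*log(mu) = 0.09*log(0.09) = -0.216715.
(1-mu)*log(1-mu) = 0.91*log(0.91) = -0.085823.
A* = -0.216715 + -0.085823 = -0.3025

-0.3025


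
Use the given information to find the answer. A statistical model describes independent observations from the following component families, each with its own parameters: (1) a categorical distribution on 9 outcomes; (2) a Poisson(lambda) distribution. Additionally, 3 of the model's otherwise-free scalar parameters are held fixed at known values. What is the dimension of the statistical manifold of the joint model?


The dimension of a statistical manifold equals the number of free
(independent) real parameters of the model. For a product of independent
blocks the parameter counts add.
- categorical on 9 outcomes (probabilities sum to 1): 9-1 = 8.
- Poisson (lambda): 1.
Total = 8 + 1 = 9.
3 parameter(s) fixed at known values: 9 - 3 = 6.
Dimension = 6

6


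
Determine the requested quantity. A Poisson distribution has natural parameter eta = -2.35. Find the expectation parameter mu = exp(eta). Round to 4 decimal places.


Expectation parameter for Poisson exponential family:
mu = exp(eta).
eta = -2.35.
mu = exp(-2.35) = 0.0954

0.0954


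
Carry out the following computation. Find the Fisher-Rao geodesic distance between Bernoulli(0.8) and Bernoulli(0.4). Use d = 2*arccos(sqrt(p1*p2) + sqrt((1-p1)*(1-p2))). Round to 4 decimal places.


Geodesic distance on Bernoulli manifold:
d(p1,p2) = 2*arccos(sqrt(p1*p2) + sqrt((1-p1)*(1-p2))).
sqrt(p1*p2) = sqrt(0.8*0.4) = 0.565685.
sqrt((1-p1)*(1-p2)) = sqrt(0.2*0.6) = 0.34641.
arg = 0.565685 + 0.34641 = 0.912096.
d = 2*arccos(0.912096) = 0.8449

0.8449


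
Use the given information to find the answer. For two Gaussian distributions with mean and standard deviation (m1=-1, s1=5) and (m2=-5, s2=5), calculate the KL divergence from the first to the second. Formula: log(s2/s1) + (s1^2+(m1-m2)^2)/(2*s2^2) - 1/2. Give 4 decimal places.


KL divergence between normal distributions:
KL = log(s2/s1) + (s1^2 + (m1-m2)^2)/(2*s2^2) - 1/2.
log(5/5) = 0.0.
(5^2 + (-1--5)^2)/(2*5^2) = (25 + 16)/50 = 0.82.
KL = 0.0 + 0.82 - 0.5 = 0.3200

0.3200


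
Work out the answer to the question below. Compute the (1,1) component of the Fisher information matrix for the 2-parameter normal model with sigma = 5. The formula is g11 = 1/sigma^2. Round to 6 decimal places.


For the 2-parameter normal family, the Fisher metric has:
  g11 = 1/sigma^2, g22 = 2/sigma^2.
sigma = 5, sigma^2 = 25.
g11 = 0.040000

0.040000


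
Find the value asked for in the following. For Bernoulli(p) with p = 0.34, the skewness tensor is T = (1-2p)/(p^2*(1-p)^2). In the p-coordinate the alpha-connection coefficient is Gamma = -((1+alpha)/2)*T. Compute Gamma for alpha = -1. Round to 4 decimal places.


Skewness (Amari-Chentsov) tensor: T = (1-2p)/(p^2*(1-p)^2).
p = 0.34, 1-2p = 0.32, p^2 = 0.1156, (1-p)^2 = 0.4356.
T = 0.32/(0.1156 * 0.4356) = 6.354835.
In the p-coordinate, Gamma^(alpha) = Gamma^(0) - (alpha/2)*T with Gamma^(0) = (1/2)*g'(p) = -T/2,
so Gamma^(alpha) = -((1+alpha)/2)*T.
alpha = -1, -(1+alpha)/2 = 0.0.
Gamma = 0.0 * 6.354835 = 0.0000

0.0000


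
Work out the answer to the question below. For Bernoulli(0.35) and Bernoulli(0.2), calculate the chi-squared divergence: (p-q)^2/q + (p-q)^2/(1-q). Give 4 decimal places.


Chi-squared divergence between Bernoulli distributions:
chi^2 = (p-q)^2/q + (p-q)^2/(1-q).
p = 0.35, q = 0.2, p-q = 0.15.
(p-q)^2 = 0.0225.
term1 = 0.0225/0.2 = 0.1125.
term2 = 0.0225/0.8 = 0.028125.
chi^2 = 0.1125 + 0.028125 = 0.1406

0.1406


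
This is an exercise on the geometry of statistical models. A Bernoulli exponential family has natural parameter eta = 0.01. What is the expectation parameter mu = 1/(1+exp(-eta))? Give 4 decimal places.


Dual coordinate (expectation parameter) for Bernoulli:
mu = 1/(1+exp(-eta)).
eta = 0.01.
exp(-eta) = exp(-0.01) = 0.99005.
mu = 1/(1+0.99005) = 0.5025

0.5025


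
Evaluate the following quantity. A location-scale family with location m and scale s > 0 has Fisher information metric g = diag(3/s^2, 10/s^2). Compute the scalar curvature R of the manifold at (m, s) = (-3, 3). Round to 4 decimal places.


The metric has the form g = (A dm^2 + B ds^2)/s^2 with A = 3, B = 10.
Substitute u = sqrt(A/B)*m: g = B*(du^2 + ds^2)/s^2, i.e. B times the
Poincare upper half-plane metric, which has constant Gaussian curvature -1.
Scaling a 2D metric by a constant c divides the Gaussian curvature by c,
so K = -1/B = -1/(10) = -0.1000 everywhere (the point (m, s) = (-3, 3) is irrelevant:
the curvature is constant).
Scalar curvature in dimension 2: R = 2K = -2/(10) = -0.2000.

-0.2000


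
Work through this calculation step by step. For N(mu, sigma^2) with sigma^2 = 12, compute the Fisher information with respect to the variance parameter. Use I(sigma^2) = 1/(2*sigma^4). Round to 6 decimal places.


Fisher information for variance: I(sigma^2) = 1/(2*sigma^4).
sigma^2 = 12, so sigma^4 = 144.
I = 1/(2*144) = 1/288 = 0.003472

0.003472


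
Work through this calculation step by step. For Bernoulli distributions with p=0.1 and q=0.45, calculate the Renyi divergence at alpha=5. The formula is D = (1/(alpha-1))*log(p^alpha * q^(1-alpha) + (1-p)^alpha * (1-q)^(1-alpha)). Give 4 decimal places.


Renyi divergence of order alpha between Bernoulli distributions:
D = (1/(alpha-1))*log(p^alpha * q^(1-alpha) + (1-p)^alpha * (1-q)^(1-alpha)).
alpha = 5, p = 0.1, q = 0.45.
p^alpha * q^(1-alpha) = 0.1^5 * 0.45^-4 = 0.000244.
(1-p)^alpha * (1-q)^(1-alpha) = 0.9^5 * 0.55^-4 = 6.453002.
sum = 0.000244 + 6.453002 = 6.453246.
D = (1/4)*log(6.453246) = 0.4661

0.4661


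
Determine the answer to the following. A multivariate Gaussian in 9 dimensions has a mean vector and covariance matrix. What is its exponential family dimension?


Exponential family dimension calculation:
For 9-dim MVN: mean has 9 params, covariance has 9*10/2 = 45 unique entries.
Total dim = 9 + 45 = 54.

54


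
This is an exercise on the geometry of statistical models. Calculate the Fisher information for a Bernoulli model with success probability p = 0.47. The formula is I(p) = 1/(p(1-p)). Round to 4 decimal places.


For Bernoulli(p), Fisher information is I(p) = 1/(p*(1-p)).
p = 0.47, 1-p = 0.53.
p*(1-p) = 0.2491.
I(p) = 1/0.2491 = 4.0145

4.0145


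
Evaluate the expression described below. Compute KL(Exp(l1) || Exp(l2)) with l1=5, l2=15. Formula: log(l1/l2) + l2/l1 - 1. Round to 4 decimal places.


KL divergence for exponential family:
KL = log(l1/l2) + l2/l1 - 1.
log(5/15) = -1.098612.
15/5 = 3.0.
KL = -1.098612 + 3.0 - 1 = 0.9014

0.9014


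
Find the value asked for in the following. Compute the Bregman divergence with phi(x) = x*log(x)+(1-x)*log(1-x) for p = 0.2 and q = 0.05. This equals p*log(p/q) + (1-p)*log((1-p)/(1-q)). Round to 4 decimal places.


Bregman divergence with negative entropy generator:
D = p*log(p/q) + (1-p)*log((1-p)/(1-q)).
p = 0.2, q = 0.05.
p*log(p/q) = 0.2*log(0.2/0.05) = 0.277259.
(1-p)*log((1-p)/(1-q)) = 0.8*log(0.8/0.95) = -0.13748.
D = 0.277259 + -0.13748 = 0.1398

0.1398


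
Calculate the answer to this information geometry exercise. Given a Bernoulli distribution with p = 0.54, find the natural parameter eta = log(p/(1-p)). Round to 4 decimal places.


Natural parameter for Bernoulli: eta = log(p/(1-p)).
p = 0.54, 1-p = 0.46.
p/(1-p) = 1.173913.
eta = log(1.173913) = 0.1603

0.1603


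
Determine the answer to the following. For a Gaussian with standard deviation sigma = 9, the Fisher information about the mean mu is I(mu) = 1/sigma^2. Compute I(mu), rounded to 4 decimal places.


The Fisher information for the mean of a normal distribution is I(mu) = 1/sigma^2.
sigma = 9, so sigma^2 = 81.
I(mu) = 1/81 = 0.0123

0.0123


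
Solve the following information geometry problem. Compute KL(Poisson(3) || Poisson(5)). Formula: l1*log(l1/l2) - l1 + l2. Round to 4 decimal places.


KL divergence for Poisson:
KL = l1*log(l1/l2) - l1 + l2.
l1 = 3, l2 = 5.
log(3/5) = -0.510826.
l1*log(l1/l2) = 3 * -0.510826 = -1.532477.
KL = -1.532477 - 3 + 5 = 0.4675

0.4675


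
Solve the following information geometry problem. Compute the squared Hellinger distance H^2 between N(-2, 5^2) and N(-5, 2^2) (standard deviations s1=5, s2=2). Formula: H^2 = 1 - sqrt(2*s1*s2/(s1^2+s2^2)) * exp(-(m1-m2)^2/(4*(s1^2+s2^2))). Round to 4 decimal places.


Squared Hellinger distance for Gaussians:
H^2 = 1 - sqrt(2*s1*s2/(s1^2+s2^2)) * exp(-(m1-m2)^2/(4*(s1^2+s2^2))).
s1^2 = 25, s2^2 = 4, s1^2+s2^2 = 29.
sqrt(2*5*2/(29)) = 0.830455.
(m1-m2)^2 = (3)^2 = 9.
exp(-9/(4*29)) = exp(-0.077586) = 0.925347.
H^2 = 1 - 0.830455*0.925347 = 0.2315

0.2315


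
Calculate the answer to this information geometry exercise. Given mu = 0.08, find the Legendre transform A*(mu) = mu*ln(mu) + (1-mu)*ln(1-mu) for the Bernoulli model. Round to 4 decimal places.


Legendre transform for Bernoulli:
A*(mu) = mu*log(mu) + (1-mu)*log(1-mu).
mu = 0.08, 1-mu = 0.92.
mu*log(mu) = 0.08*log(0.08) = -0.202058.
(1-mu)*log(1-mu) = 0.92*log(0.92) = -0.076711.
A* = -0.202058 + -0.076711 = -0.2788

-0.2788


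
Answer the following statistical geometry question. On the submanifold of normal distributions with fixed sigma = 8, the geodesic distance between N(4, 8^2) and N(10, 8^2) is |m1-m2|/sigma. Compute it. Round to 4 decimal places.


On the fixed-variance normal subfamily, geodesic distance = |m1-m2|/sigma.
|4 - 10| = 6.
sigma = 8.
d = 6/8 = 0.7500

0.7500


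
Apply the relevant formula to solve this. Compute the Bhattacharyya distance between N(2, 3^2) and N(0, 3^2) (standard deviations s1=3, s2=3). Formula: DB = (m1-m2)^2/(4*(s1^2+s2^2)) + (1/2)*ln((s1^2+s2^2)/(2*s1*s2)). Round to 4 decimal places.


Bhattacharyya distance between two Gaussians:
DB = (m1-m2)^2/(4*(s1^2+s2^2)) + (1/2)*ln((s1^2+s2^2)/(2*s1*s2)).
(m1-m2)^2 = (2)^2 = 4.
s1^2+s2^2 = 9 + 9 = 18.
term1 = 4/72 = 0.055556.
term2 = 0.5*ln(18/18.0) = 0.0.
DB = 0.055556 + 0.0 = 0.0556

0.0556


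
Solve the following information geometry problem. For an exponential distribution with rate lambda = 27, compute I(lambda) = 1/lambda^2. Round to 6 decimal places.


Fisher information for exponential: I(lambda) = 1/lambda^2.
lambda = 27, lambda^2 = 729.
I = 1/729 = 0.001372

0.001372


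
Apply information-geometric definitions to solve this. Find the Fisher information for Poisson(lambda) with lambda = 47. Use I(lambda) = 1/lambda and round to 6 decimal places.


Fisher information for Poisson: I(lambda) = 1/lambda.
lambda = 47.
I(lambda) = 1/47 = 0.021277

0.021277


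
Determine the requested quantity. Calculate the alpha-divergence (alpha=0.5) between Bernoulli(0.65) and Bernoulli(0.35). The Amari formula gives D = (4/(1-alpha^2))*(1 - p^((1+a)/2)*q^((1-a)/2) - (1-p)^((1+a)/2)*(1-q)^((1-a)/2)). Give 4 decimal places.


Amari alpha-divergence:
D = (4/(1-alpha^2))*(1 - p^((1+a)/2)*q^((1-a)/2) - (1-p)^((1+a)/2)*(1-q)^((1-a)/2)).
alpha = 0.5, p = 0.65, q = 0.35.
e1 = (1+alpha)/2 = 0.75, e2 = (1-alpha)/2 = 0.25.
t1 = p^e1 * q^e2 = 0.65^0.75 * 0.35^0.25 = 0.556804.
t2 = (1-p)^e1 * (1-q)^e2 = 0.35^0.75 * 0.65^0.25 = 0.408582.
4/(1-alpha^2) = 5.333333.
D = 5.333333*(1 - 0.556804 - 0.408582) = 0.1846

0.1846


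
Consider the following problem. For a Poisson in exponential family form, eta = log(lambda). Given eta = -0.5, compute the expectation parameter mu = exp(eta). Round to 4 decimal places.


Expectation parameter for Poisson exponential family:
mu = exp(eta).
eta = -0.5.
mu = exp(-0.5) = 0.6065

0.6065


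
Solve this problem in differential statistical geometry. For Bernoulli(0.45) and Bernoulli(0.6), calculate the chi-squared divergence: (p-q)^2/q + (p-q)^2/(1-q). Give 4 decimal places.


Chi-squared divergence between Bernoulli distributions:
chi^2 = (p-q)^2/q + (p-q)^2/(1-q).
p = 0.45, q = 0.6, p-q = -0.15.
(p-q)^2 = 0.0225.
term1 = 0.0225/0.6 = 0.0375.
term2 = 0.0225/0.4 = 0.05625.
chi^2 = 0.0375 + 0.05625 = 0.0937

0.0937


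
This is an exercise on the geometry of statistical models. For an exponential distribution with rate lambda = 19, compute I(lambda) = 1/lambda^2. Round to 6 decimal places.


Fisher information for exponential: I(lambda) = 1/lambda^2.
lambda = 19, lambda^2 = 361.
I = 1/361 = 0.002770

0.002770


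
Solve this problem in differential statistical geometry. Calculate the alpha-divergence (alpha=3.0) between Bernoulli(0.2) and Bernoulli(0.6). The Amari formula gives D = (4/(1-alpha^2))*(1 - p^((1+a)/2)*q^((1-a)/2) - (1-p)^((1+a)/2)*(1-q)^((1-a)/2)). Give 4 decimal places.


Amari alpha-divergence:
D = (4/(1-alpha^2))*(1 - p^((1+a)/2)*q^((1-a)/2) - (1-p)^((1+a)/2)*(1-q)^((1-a)/2)).
alpha = 3.0, p = 0.2, q = 0.6.
e1 = (1+alpha)/2 = 2.0, e2 = (1-alpha)/2 = -1.0.
t1 = p^e1 * q^e2 = 0.2^2.0 * 0.6^-1.0 = 0.066667.
t2 = (1-p)^e1 * (1-q)^e2 = 0.8^2.0 * 0.4^-1.0 = 1.6.
4/(1-alpha^2) = -0.5.
D = -0.5*(1 - 0.066667 - 1.6) = 0.3333

0.3333


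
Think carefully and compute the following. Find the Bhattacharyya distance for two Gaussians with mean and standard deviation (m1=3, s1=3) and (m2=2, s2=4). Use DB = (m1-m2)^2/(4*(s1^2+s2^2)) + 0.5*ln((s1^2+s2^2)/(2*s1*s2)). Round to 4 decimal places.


Bhattacharyya distance between two Gaussians:
DB = (m1-m2)^2/(4*(s1^2+s2^2)) + (1/2)*ln((s1^2+s2^2)/(2*s1*s2)).
(m1-m2)^2 = (1)^2 = 1.
s1^2+s2^2 = 9 + 16 = 25.
term1 = 1/100 = 0.01.
term2 = 0.5*ln(25/24.0) = 0.020411.
DB = 0.01 + 0.020411 = 0.0304

0.0304


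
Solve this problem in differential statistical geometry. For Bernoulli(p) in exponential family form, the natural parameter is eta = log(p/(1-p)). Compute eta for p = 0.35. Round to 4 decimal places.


Natural parameter for Bernoulli: eta = log(p/(1-p)).
p = 0.35, 1-p = 0.65.
p/(1-p) = 0.538462.
eta = log(0.538462) = -0.6190

-0.6190


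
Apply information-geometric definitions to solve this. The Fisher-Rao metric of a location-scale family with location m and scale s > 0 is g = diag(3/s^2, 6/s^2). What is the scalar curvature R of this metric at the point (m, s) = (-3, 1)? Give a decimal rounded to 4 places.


The metric has the form g = (A dm^2 + B ds^2)/s^2 with A = 3, B = 6.
Substitute u = sqrt(A/B)*m: g = B*(du^2 + ds^2)/s^2, i.e. B times the
Poincare upper half-plane metric, which has constant Gaussian curvature -1.
Scaling a 2D metric by a constant c divides the Gaussian curvature by c,
so K = -1/B = -1/(6) = -0.1667 everywhere (the point (m, s) = (-3, 1) is irrelevant:
the curvature is constant).
Scalar curvature in dimension 2: R = 2K = -2/(6) = -0.3333.

-0.3333


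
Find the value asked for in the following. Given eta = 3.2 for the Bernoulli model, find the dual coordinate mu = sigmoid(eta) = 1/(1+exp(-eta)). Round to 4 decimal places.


Dual coordinate (expectation parameter) for Bernoulli:
mu = 1/(1+exp(-eta)).
eta = 3.2.
exp(-eta) = exp(-3.2) = 0.040762.
mu = 1/(1+0.040762) = 0.9608

0.9608


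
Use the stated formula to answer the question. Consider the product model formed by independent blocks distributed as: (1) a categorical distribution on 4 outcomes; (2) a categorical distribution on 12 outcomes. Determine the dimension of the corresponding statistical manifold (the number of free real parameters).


The dimension of a statistical manifold equals the number of free
(independent) real parameters of the model. For a product of independent
blocks the parameter counts add.
- categorical on 4 outcomes (probabilities sum to 1): 4-1 = 3.
- categorical on 12 outcomes (probabilities sum to 1): 12-1 = 11.
Total = 3 + 11 = 14.
Dimension = 14

14
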